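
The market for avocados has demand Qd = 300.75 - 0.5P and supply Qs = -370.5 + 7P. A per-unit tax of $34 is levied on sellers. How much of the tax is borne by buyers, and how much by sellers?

Buyers bear 476/15, sellers bear 34/15

Pre-tax equilibrium: P* = 89.5, Q* = 256.
Tax on sellers shifts supply to Qs = -370.5 + 7(P − 34) = -608.5 + 7P.
300.75 - 0.5P = -608.5 + 7P gives buyer price Pb = 3637/30; sellers receive Ps = 3637/30 − 34 = 2617/30.
New quantity: Q = 300.75 − 0.5(3637/30) = 3602/15.
Buyer burden = 3637/30 − 89.5 = 476/15; seller burden = 89.5 − 2617/30 = 34/15.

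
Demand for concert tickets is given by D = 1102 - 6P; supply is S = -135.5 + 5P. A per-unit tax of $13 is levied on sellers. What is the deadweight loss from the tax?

Pre-tax equilibrium: P* = 112.5, Q* = 427.
Tax on sellers shifts supply to S = -135.5 + 5(P − 13) = -200.5 + 5P.
1102 - 6P = -200.5 + 5P gives buyer price Pb = 2605/22; sellers receive Ps = 2605/22 − 13 = 2319/22.
New quantity: Q = 1102 − 6(2605/22) = 4307/11.
DWL = ½ × 13 × (427 − 4307/11) = 2535/11.

Deadweight loss = 2535/11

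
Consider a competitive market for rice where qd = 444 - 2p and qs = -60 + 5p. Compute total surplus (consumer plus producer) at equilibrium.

Total surplus = 31500

Equilibrium: 444 - 2p = -60 + 5p gives p* = 72, q* = 300.
Demand choke price: p = 222; supply starts at p = 12.
CS = ½(222 − 72)(300) = 22500; PS = ½(72 − 12)(300) = 9000.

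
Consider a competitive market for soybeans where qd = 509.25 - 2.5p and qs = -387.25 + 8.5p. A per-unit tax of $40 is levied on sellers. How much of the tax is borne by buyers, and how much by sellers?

Buyers bear 340/11, sellers bear 100/11

Pre-tax equilibrium: p* = 81.5, q* = 305.5.
Tax on sellers shifts supply to qs = -387.25 + 8.5(p − 40) = -727.25 + 8.5p.
509.25 - 2.5p = -727.25 + 8.5p gives buyer price pb = 2473/22; sellers receive ps = 2473/22 − 40 = 1593/22.
New quantity: q = 509.25 − 2.5(2473/22) = 5021/22.
Buyer burden = 2473/22 − 81.5 = 340/11; seller burden = 81.5 − 1593/22 = 100/11.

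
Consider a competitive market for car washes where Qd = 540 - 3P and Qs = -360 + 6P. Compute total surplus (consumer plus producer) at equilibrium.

Total surplus = 14400

Equilibrium: 540 - 3P = -360 + 6P gives P* = 100, Q* = 240.
Demand choke price: P = 180; supply starts at P = 60.
CS = ½(180 − 100)(240) = 9600; PS = ½(100 − 60)(240) = 4800.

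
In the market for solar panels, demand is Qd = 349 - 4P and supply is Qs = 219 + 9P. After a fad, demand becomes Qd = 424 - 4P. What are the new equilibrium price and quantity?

P' = 205/13, Q' = 4692/13

Original equilibrium: P* = 10, Q* = 309.
New equilibrium: 424 - 4P = 219 + 9P, so 205 = 13P and P' = 205/13; Q' = 424 − 4(205/13) = 4692/13.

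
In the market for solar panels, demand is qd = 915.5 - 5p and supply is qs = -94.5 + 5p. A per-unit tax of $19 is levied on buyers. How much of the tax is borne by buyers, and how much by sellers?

Pre-tax equilibrium: p* = 101, q* = 410.5.
Tax on buyers shifts demand to qd = 915.5 − 5(p + 19) = 820.5 - 5p.
820.5 - 5p = -94.5 + 5p gives seller price ps = 91.5; buyers pay pb = 91.5 + 19 = 110.5.
New quantity: q = 915.5 − 5(110.5) = 363.
Buyer burden = 110.5 − 101 = 9.5; seller burden = 101 − 91.5 = 9.5.

Buyers bear $9.5, sellers bear $9.5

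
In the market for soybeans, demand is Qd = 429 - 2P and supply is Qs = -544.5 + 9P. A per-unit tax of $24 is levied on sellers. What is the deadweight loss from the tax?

Pre-tax equilibrium: P* = 88.5, Q* = 252.
Tax on sellers shifts supply to Qs = -544.5 + 9(P − 24) = -760.5 + 9P.
429 - 2P = -760.5 + 9P gives buyer price Pb = 2379/22; sellers receive Ps = 2379/22 − 24 = 1851/22.
New quantity: Q = 429 − 2(2379/22) = 2340/11.
DWL = ½ × 24 × (252 − 2340/11) = 5184/11.

Deadweight loss = 5184/11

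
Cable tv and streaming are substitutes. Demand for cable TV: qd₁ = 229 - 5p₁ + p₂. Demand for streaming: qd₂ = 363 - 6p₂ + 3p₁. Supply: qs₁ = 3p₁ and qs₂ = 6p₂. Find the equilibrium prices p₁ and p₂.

p₁ = 1037/31, p₂ = 1197/31

Market 1: 229 - 5p₁ + p₂ = 3p₁ → 8p₁ - p₂ = 229.
Market 2: 12p₂ - 3p₁ = 363.
Eliminating p₂: 12×(1) + 1×(2) gives 93p₁ = 3111, so p₁ = 1037/31.
Back-substitute into (2): p₂ = (363 + 3×1037/31) / 12 = 1197/31.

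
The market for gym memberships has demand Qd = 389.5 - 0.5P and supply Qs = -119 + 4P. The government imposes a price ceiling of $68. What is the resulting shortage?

Shortage = 202.5

Equilibrium price would be P* = 113, so the ceiling at 68 binds.
At P = 68: Qd = 389.5 − 0.5(68) = 355.5, Qs = -119 + 4(68) = 153.
Shortage = 355.5 − 153 = 202.5.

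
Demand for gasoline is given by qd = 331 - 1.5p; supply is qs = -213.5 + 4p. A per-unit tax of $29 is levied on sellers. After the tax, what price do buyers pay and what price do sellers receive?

Buyers pay 1321/11, sellers receive 1002/11

Pre-tax equilibrium: p* = 99, q* = 182.5.
Tax on sellers shifts supply to qs = -213.5 + 4(p − 29) = -329.5 + 4p.
331 - 1.5p = -329.5 + 4p gives buyer price pb = 1321/11; sellers receive ps = 1321/11 − 29 = 1002/11.
New quantity: q = 331 − 1.5(1321/11) = 3319/22.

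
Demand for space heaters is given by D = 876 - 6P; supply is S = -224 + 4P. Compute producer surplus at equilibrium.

Equilibrium: 876 - 6P = -224 + 4P gives P* = 110, Q* = 216.
Supply starts at P = 56 (where S = 0).
PS = ½(110 − 56)(216) = 5832.

Producer surplus = 5832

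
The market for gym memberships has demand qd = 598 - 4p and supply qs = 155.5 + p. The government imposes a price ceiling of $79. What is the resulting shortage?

Shortage = 47.5

Equilibrium price would be p* = 88.5, so the ceiling at 79 binds.
At p = 79: qd = 598 − 4(79) = 282, qs = 155.5 + 1(79) = 234.5.
Shortage = 282 − 234.5 = 47.5.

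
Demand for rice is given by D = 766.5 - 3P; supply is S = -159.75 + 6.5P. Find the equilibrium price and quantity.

Set D = S: 766.5 - 3P = -159.75 + 6.5P.
926.25 = 9.5P, so P* = 97.5.
Q* = 766.5 − 3(97.5) = 474.

P* = 97.5, Q* = 474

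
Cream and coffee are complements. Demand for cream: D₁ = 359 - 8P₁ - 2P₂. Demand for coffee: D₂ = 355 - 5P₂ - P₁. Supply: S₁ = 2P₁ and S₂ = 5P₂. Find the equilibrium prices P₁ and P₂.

Market 1: 359 - 8P₁ - 2P₂ = 2P₁ → 10P₁ + 2P₂ = 359.
Market 2: 10P₂ + P₁ = 355.
Eliminating P₂: 10×(1) − 2×(2) gives 98P₁ = 2880, so P₁ = 1440/49.
Back-substitute into (2): P₂ = (355 − 1×1440/49) / 10 = 3191/98.

P₁ = 1440/49, P₂ = 3191/98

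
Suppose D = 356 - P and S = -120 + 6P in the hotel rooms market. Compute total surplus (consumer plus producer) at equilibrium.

Equilibrium: 356 - P = -120 + 6P gives P* = 68, Q* = 288.
Demand choke price: P = 356; supply starts at P = 20.
CS = ½(356 − 68)(288) = 41472; PS = ½(68 − 20)(288) = 6912.

Total surplus = 48384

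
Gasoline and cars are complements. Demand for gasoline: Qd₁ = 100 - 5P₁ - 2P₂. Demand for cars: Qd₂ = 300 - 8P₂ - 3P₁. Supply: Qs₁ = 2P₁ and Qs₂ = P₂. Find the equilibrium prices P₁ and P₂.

Market 1: 100 - 5P₁ - 2P₂ = 2P₁ → 7P₁ + 2P₂ = 100.
Market 2: 9P₂ + 3P₁ = 300.
Eliminating P₂: 9×(1) − 2×(2) gives 57P₁ = 300, so P₁ = 100/19.
Back-substitute into (2): P₂ = (300 − 3×100/19) / 9 = 600/19.

P₁ = 100/19, P₂ = 600/19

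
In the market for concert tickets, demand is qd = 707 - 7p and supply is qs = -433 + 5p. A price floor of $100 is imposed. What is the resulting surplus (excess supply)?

Surplus = 60

Equilibrium price would be p* = 95, so the floor at 100 binds.
At p = 100: qd = 7, qs = 67.
Surplus = 67 − 7 = 60.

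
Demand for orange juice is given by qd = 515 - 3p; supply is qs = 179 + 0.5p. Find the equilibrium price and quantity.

p* = 96, q* = 227

Set qd = qs: 515 - 3p = 179 + 0.5p.
336 = 3.5p, so p* = 96.
q* = 515 − 3(96) = 227.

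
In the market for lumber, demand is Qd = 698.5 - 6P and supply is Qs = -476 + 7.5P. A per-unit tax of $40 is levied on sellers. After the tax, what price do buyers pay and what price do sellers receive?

Pre-tax equilibrium: P* = 87, Q* = 176.5.
Tax on sellers shifts supply to Qs = -476 + 7.5(P − 40) = -776 + 7.5P.
698.5 - 6P = -776 + 7.5P gives buyer price Pb = 983/9; sellers receive Ps = 983/9 − 40 = 623/9.
New quantity: Q = 698.5 − 6(983/9) = 259/6.

Buyers pay 983/9, sellers receive 623/9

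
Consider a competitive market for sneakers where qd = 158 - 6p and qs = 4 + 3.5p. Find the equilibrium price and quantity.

Set qd = qs: 158 - 6p = 4 + 3.5p.
154 = 9.5p, so p* = 308/19.
q* = 158 − 6(308/19) = 1154/19.

p* = 308/19, q* = 1154/19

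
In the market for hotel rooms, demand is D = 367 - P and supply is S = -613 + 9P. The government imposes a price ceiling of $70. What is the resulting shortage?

Shortage = 280

Equilibrium price would be P* = 98, so the ceiling at 70 binds.
At P = 70: D = 367 − 1(70) = 297, S = -613 + 9(70) = 17.
Shortage = 297 − 17 = 280.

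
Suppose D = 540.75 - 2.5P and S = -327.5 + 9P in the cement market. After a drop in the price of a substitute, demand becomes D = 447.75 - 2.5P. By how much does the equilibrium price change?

ΔP = -186/23

Original equilibrium: P* = 75.5, Q* = 352.
New equilibrium: 447.75 - 2.5P = -327.5 + 9P, so 775.25 = 11.5P and P' = 3101/46; Q' = 447.75 − 2.5(3101/46) = 6422/23.
Change in price: 3101/46 − 75.5 = -186/23.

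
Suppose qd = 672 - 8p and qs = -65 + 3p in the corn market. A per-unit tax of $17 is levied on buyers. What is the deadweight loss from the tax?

Deadweight loss = 3468/11

Pre-tax equilibrium: p* = 67, q* = 136.
Tax on buyers shifts demand to qd = 672 − 8(p + 17) = 536 - 8p.
536 - 8p = -65 + 3p gives seller price ps = 601/11; buyers pay pb = 601/11 + 17 = 788/11.
New quantity: q = 672 − 8(788/11) = 1088/11.
DWL = ½ × 17 × (136 − 1088/11) = 3468/11.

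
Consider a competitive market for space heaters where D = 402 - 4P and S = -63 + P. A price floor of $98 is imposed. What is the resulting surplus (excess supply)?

Surplus = 25

Equilibrium price would be P* = 93, so the floor at 98 binds.
At P = 98: D = 10, S = 35.
Surplus = 35 − 10 = 25.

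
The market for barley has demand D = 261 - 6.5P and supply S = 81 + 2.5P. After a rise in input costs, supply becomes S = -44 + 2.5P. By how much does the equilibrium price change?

Original equilibrium: P* = 20, Q* = 131.
New equilibrium: 261 - 6.5P = -44 + 2.5P, so 305 = 9P and P' = 305/9; Q' = 261 − 6.5(305/9) = 733/18.
Change in price: 305/9 − 20 = 125/9.

ΔP = 125/9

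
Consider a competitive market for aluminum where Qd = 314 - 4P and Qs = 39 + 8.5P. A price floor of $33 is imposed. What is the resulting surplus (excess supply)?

Surplus = 137.5

Equilibrium price would be P* = 22, so the floor at 33 binds.
At P = 33: Qd = 182, Qs = 319.5.
Surplus = 319.5 − 182 = 137.5.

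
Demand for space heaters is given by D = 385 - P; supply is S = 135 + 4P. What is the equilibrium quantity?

Q* = 335

Set D = S: 385 - P = 135 + 4P.
250 = 5P, so P* = 50.
Q* = 385 − 1(50) = 335.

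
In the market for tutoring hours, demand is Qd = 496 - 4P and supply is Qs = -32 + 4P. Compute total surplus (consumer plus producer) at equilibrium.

Total surplus = 13456

Equilibrium: 496 - 4P = -32 + 4P gives P* = 66, Q* = 232.
Demand choke price: P = 124; supply starts at P = 8.
CS = ½(124 − 66)(232) = 6728; PS = ½(66 − 8)(232) = 6728.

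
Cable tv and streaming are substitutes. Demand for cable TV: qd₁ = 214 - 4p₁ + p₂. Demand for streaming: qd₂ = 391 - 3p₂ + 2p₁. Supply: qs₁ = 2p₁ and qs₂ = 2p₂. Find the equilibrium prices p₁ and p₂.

Market 1: 214 - 4p₁ + p₂ = 2p₁ → 6p₁ - p₂ = 214.
Market 2: 5p₂ - 2p₁ = 391.
Eliminating p₂: 5×(1) + 1×(2) gives 28p₁ = 1461, so p₁ = 1461/28.
Back-substitute into (2): p₂ = (391 + 2×1461/28) / 5 = 1387/14.

p₁ = 1461/28, p₂ = 1387/14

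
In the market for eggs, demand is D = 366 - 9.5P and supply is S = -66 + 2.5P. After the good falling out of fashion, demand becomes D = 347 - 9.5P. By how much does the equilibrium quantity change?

ΔQ = -95/24

Original equilibrium: P* = 36, Q* = 24.
New equilibrium: 347 - 9.5P = -66 + 2.5P, so 413 = 12P and P' = 413/12; Q' = 347 − 9.5(413/12) = 481/24.
Change in quantity: 481/24 − 24 = -95/24.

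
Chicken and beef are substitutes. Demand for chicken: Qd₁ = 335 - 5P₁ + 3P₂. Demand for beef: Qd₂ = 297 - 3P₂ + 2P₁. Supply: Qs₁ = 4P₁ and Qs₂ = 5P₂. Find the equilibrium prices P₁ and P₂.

Market 1: 335 - 5P₁ + 3P₂ = 4P₁ → 9P₁ - 3P₂ = 335.
Market 2: 8P₂ - 2P₁ = 297.
Eliminating P₂: 8×(1) + 3×(2) gives 66P₁ = 3571, so P₁ = 3571/66.
Back-substitute into (2): P₂ = (297 + 2×3571/66) / 8 = 3343/66.

P₁ = 3571/66, P₂ = 3343/66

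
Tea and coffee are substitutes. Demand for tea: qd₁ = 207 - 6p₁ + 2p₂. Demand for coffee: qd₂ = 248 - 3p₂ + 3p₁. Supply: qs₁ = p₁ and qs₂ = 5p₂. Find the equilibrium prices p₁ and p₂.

Market 1: 207 - 6p₁ + 2p₂ = p₁ → 7p₁ - 2p₂ = 207.
Market 2: 8p₂ - 3p₁ = 248.
Eliminating p₂: 8×(1) + 2×(2) gives 50p₁ = 2152, so p₁ = 43.04.
Back-substitute into (2): p₂ = (248 + 3×43.04) / 8 = 47.14.

p₁ = 43.04, p₂ = 47.14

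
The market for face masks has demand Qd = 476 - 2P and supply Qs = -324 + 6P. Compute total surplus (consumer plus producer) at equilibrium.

Total surplus = 25392

Equilibrium: 476 - 2P = -324 + 6P gives P* = 100, Q* = 276.
Demand choke price: P = 238; supply starts at P = 54.
CS = ½(238 − 100)(276) = 19044; PS = ½(100 − 54)(276) = 6348.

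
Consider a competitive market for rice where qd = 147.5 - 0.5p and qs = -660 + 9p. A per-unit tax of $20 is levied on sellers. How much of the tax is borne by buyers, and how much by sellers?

Buyers bear 360/19, sellers bear 20/19

Pre-tax equilibrium: p* = 85, q* = 105.
Tax on sellers shifts supply to qs = -660 + 9(p − 20) = -840 + 9p.
147.5 - 0.5p = -840 + 9p gives buyer price pb = 1975/19; sellers receive ps = 1975/19 − 20 = 1595/19.
New quantity: q = 147.5 − 0.5(1975/19) = 1815/19.
Buyer burden = 1975/19 − 85 = 360/19; seller burden = 85 − 1595/19 = 20/19.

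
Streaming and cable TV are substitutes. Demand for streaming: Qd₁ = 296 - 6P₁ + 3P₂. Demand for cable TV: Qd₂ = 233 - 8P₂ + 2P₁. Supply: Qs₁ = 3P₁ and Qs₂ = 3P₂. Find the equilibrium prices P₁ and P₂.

Market 1: 296 - 6P₁ + 3P₂ = 3P₁ → 9P₁ - 3P₂ = 296.
Market 2: 11P₂ - 2P₁ = 233.
Eliminating P₂: 11×(1) + 3×(2) gives 93P₁ = 3955, so P₁ = 3955/93.
Back-substitute into (2): P₂ = (233 + 2×3955/93) / 11 = 2689/93.

P₁ = 3955/93, P₂ = 2689/93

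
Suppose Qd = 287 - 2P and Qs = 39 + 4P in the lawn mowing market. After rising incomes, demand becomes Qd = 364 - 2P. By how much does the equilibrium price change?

ΔP = 77/6

Original equilibrium: P* = 124/3, Q* = 613/3.
New equilibrium: 364 - 2P = 39 + 4P, so 325 = 6P and P' = 325/6; Q' = 364 − 2(325/6) = 767/3.
Change in price: 325/6 − 124/3 = 77/6.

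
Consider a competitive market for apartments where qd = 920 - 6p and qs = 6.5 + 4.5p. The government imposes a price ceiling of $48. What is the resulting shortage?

Shortage = 409.5

Equilibrium price would be p* = 87, so the ceiling at 48 binds.
At p = 48: qd = 920 − 6(48) = 632, qs = 6.5 + 4.5(48) = 222.5.
Shortage = 632 − 222.5 = 409.5.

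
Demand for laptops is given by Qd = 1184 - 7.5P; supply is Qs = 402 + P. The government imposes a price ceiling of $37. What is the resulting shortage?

Shortage = 467.5

Equilibrium price would be P* = 92, so the ceiling at 37 binds.
At P = 37: Qd = 1184 − 7.5(37) = 906.5, Qs = 402 + 1(37) = 439.
Shortage = 906.5 − 439 = 467.5.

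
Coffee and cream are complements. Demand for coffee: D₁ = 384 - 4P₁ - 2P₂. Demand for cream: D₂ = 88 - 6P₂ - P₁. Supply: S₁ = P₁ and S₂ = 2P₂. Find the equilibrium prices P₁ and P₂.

Market 1: 384 - 4P₁ - 2P₂ = P₁ → 5P₁ + 2P₂ = 384.
Market 2: 8P₂ + P₁ = 88.
Eliminating P₂: 8×(1) − 2×(2) gives 38P₁ = 2896, so P₁ = 1448/19.
Back-substitute into (2): P₂ = (88 − 1×1448/19) / 8 = 28/19.

P₁ = 1448/19, P₂ = 28/19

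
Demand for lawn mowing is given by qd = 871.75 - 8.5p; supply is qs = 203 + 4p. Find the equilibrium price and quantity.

p* = 53.5, q* = 417

Set qd = qs: 871.75 - 8.5p = 203 + 4p.
668.75 = 12.5p, so p* = 53.5.
q* = 871.75 − 8.5(53.5) = 417.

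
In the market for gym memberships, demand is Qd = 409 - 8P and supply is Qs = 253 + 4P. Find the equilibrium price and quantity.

Set Qd = Qs: 409 - 8P = 253 + 4P.
156 = 12P, so P* = 13.
Q* = 409 − 8(13) = 305.

P* = 13, Q* = 305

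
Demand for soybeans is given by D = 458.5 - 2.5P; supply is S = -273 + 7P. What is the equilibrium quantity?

Q* = 266

Set D = S: 458.5 - 2.5P = -273 + 7P.
731.5 = 9.5P, so P* = 77.
Q* = 458.5 − 2.5(77) = 266.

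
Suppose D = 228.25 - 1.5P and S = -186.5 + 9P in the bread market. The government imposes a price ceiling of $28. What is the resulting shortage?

Shortage = 120.75

Equilibrium price would be P* = 39.5, so the ceiling at 28 binds.
At P = 28: D = 228.25 − 1.5(28) = 186.25, S = -186.5 + 9(28) = 65.5.
Shortage = 186.25 − 65.5 = 120.75.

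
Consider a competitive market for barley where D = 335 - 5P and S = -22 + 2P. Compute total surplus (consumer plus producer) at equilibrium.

Equilibrium: 335 - 5P = -22 + 2P gives P* = 51, Q* = 80.
Demand choke price: P = 67; supply starts at P = 11.
CS = ½(67 − 51)(80) = 640; PS = ½(51 − 11)(80) = 1600.

Total surplus = 2240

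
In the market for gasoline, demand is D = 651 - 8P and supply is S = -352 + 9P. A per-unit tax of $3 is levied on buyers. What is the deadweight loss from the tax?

Deadweight loss = 324/17

Pre-tax equilibrium: P* = 59, Q* = 179.
Tax on buyers shifts demand to D = 651 − 8(P + 3) = 627 - 8P.
627 - 8P = -352 + 9P gives seller price Ps = 979/17; buyers pay Pb = 979/17 + 3 = 1030/17.
New quantity: Q = 651 − 8(1030/17) = 2827/17.
DWL = ½ × 3 × (179 − 2827/17) = 324/17.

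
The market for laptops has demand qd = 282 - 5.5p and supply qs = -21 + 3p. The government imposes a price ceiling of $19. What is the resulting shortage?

Shortage = 141.5

Equilibrium price would be p* = 606/17, so the ceiling at 19 binds.
At p = 19: qd = 282 − 5.5(19) = 177.5, qs = -21 + 3(19) = 36.
Shortage = 177.5 − 36 = 141.5.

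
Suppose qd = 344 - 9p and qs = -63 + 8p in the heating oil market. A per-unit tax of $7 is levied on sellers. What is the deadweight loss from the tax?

Deadweight loss = 1764/17

Pre-tax equilibrium: p* = 407/17, q* = 2185/17.
Tax on sellers shifts supply to qs = -63 + 8(p − 7) = -119 + 8p.
344 - 9p = -119 + 8p gives buyer price pb = 463/17; sellers receive ps = 463/17 − 7 = 344/17.
New quantity: q = 344 − 9(463/17) = 1681/17.
DWL = ½ × 7 × (2185/17 − 1681/17) = 1764/17.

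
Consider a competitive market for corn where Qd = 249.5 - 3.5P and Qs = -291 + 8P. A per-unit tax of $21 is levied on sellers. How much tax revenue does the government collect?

Tax revenue = 16359/23

Pre-tax equilibrium: P* = 47, Q* = 85.
Tax on sellers shifts supply to Qs = -291 + 8(P − 21) = -459 + 8P.
249.5 - 3.5P = -459 + 8P gives buyer price Pb = 1417/23; sellers receive Ps = 1417/23 − 21 = 934/23.
New quantity: Q = 249.5 − 3.5(1417/23) = 779/23.
Revenue = 21 × 779/23 = 16359/23.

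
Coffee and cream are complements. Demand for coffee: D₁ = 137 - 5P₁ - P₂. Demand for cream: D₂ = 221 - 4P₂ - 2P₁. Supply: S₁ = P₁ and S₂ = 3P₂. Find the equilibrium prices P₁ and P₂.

Market 1: 137 - 5P₁ - P₂ = P₁ → 6P₁ + P₂ = 137.
Market 2: 7P₂ + 2P₁ = 221.
Eliminating P₂: 7×(1) − 1×(2) gives 40P₁ = 738, so P₁ = 18.45.
Back-substitute into (2): P₂ = (221 − 2×18.45) / 7 = 26.3.

P₁ = 18.45, P₂ = 26.3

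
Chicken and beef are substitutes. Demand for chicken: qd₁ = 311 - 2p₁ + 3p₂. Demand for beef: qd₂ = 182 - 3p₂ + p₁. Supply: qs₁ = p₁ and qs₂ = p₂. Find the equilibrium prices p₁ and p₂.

Market 1: 311 - 2p₁ + 3p₂ = p₁ → 3p₁ - 3p₂ = 311.
Market 2: 4p₂ - p₁ = 182.
Eliminating p₂: 4×(1) + 3×(2) gives 9p₁ = 1790, so p₁ = 1790/9.
Back-substitute into (2): p₂ = (182 + 1×1790/9) / 4 = 857/9.

p₁ = 1790/9, p₂ = 857/9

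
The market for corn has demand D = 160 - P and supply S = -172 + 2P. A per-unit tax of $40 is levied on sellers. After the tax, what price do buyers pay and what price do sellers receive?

Buyers pay 412/3, sellers receive 292/3

Pre-tax equilibrium: P* = 332/3, Q* = 148/3.
Tax on sellers shifts supply to S = -172 + 2(P − 40) = -252 + 2P.
160 - P = -252 + 2P gives buyer price Pb = 412/3; sellers receive Ps = 412/3 − 40 = 292/3.
New quantity: Q = 160 − 1(412/3) = 68/3.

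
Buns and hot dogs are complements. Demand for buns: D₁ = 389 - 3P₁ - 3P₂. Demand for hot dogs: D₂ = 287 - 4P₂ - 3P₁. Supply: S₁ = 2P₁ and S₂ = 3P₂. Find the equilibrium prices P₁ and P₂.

Market 1: 389 - 3P₁ - 3P₂ = 2P₁ → 5P₁ + 3P₂ = 389.
Market 2: 7P₂ + 3P₁ = 287.
Eliminating P₂: 7×(1) − 3×(2) gives 26P₁ = 1862, so P₁ = 931/13.
Back-substitute into (2): P₂ = (287 − 3×931/13) / 7 = 134/13.

P₁ = 931/13, P₂ = 134/13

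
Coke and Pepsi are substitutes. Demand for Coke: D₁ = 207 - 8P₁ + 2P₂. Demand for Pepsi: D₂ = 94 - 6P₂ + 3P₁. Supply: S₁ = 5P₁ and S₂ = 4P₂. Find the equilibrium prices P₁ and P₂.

P₁ = 1129/62, P₂ = 1843/124

Market 1: 207 - 8P₁ + 2P₂ = 5P₁ → 13P₁ - 2P₂ = 207.
Market 2: 10P₂ - 3P₁ = 94.
Eliminating P₂: 10×(1) + 2×(2) gives 124P₁ = 2258, so P₁ = 1129/62.
Back-substitute into (2): P₂ = (94 + 3×1129/62) / 10 = 1843/124.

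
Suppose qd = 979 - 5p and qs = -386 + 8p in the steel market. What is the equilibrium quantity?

q* = 454

Set qd = qs: 979 - 5p = -386 + 8p.
1365 = 13p, so p* = 105.
q* = 979 − 5(105) = 454.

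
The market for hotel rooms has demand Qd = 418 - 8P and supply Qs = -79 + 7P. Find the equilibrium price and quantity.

P* = 497/15, Q* = 2294/15

Set Qd = Qs: 418 - 8P = -79 + 7P.
497 = 15P, so P* = 497/15.
Q* = 418 − 8(497/15) = 2294/15.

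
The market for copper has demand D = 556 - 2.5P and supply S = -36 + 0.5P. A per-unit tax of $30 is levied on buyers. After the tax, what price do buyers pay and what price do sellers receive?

Buyers pay 607/3, sellers receive 517/3

Pre-tax equilibrium: P* = 592/3, Q* = 188/3.
Tax on buyers shifts demand to D = 556 − 2.5(P + 30) = 481 - 2.5P.
481 - 2.5P = -36 + 0.5P gives seller price Ps = 517/3; buyers pay Pb = 517/3 + 30 = 607/3.
New quantity: Q = 556 − 2.5(607/3) = 301/6.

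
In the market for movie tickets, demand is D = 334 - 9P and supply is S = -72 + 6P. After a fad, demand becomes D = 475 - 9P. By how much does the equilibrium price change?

ΔP = 9.4

Original equilibrium: P* = 406/15, Q* = 90.4.
New equilibrium: 475 - 9P = -72 + 6P, so 547 = 15P and P' = 547/15; Q' = 475 − 9(547/15) = 146.8.
Change in price: 547/15 − 406/15 = 9.4.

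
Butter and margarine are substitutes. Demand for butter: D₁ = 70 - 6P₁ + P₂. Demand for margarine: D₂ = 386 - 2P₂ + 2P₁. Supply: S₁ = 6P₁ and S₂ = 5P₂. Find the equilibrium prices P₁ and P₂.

P₁ = 438/41, P₂ = 2386/41

Market 1: 70 - 6P₁ + P₂ = 6P₁ → 12P₁ - P₂ = 70.
Market 2: 7P₂ - 2P₁ = 386.
Eliminating P₂: 7×(1) + 1×(2) gives 82P₁ = 876, so P₁ = 438/41.
Back-substitute into (2): P₂ = (386 + 2×438/41) / 7 = 2386/41.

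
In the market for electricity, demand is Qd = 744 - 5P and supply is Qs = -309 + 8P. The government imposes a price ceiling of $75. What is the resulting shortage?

Shortage = 78

Equilibrium price would be P* = 81, so the ceiling at 75 binds.
At P = 75: Qd = 744 − 5(75) = 369, Qs = -309 + 8(75) = 291.
Shortage = 369 − 291 = 78.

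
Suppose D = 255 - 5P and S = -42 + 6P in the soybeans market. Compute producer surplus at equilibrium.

Equilibrium: 255 - 5P = -42 + 6P gives P* = 27, Q* = 120.
Supply starts at P = 7 (where S = 0).
PS = ½(27 − 7)(120) = 1200.

Producer surplus = 1200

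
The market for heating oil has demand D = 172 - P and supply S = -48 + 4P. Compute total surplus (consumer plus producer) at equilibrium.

Total surplus = 10240

Equilibrium: 172 - P = -48 + 4P gives P* = 44, Q* = 128.
Demand choke price: P = 172; supply starts at P = 12.
CS = ½(172 − 44)(128) = 8192; PS = ½(44 − 12)(128) = 2048.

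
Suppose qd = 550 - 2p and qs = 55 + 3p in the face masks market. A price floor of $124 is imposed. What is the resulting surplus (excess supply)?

Equilibrium price would be p* = 99, so the floor at 124 binds.
At p = 124: qd = 302, qs = 427.
Surplus = 427 − 302 = 125.

Surplus = 125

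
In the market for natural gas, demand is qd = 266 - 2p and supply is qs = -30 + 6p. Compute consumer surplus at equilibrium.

Consumer surplus = 9216

Equilibrium: 266 - 2p = -30 + 6p gives p* = 37, q* = 192.
Demand choke price (qd = 0): p = 133.
CS = ½(133 − 37)(192) = 9216.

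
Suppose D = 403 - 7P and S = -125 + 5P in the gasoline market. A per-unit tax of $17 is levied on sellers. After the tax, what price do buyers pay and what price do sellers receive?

Pre-tax equilibrium: P* = 44, Q* = 95.
Tax on sellers shifts supply to S = -125 + 5(P − 17) = -210 + 5P.
403 - 7P = -210 + 5P gives buyer price Pb = 613/12; sellers receive Ps = 613/12 − 17 = 409/12.
New quantity: Q = 403 − 7(613/12) = 545/12.

Buyers pay 613/12, sellers receive 409/12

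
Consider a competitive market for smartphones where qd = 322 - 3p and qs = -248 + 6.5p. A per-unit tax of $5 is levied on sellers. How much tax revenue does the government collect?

Tax revenue = 12515/19

Pre-tax equilibrium: p* = 60, q* = 142.
Tax on sellers shifts supply to qs = -248 + 6.5(p − 5) = -280.5 + 6.5p.
322 - 3p = -280.5 + 6.5p gives buyer price pb = 1205/19; sellers receive ps = 1205/19 − 5 = 1110/19.
New quantity: q = 322 − 3(1205/19) = 2503/19.
Revenue = 5 × 2503/19 = 12515/19.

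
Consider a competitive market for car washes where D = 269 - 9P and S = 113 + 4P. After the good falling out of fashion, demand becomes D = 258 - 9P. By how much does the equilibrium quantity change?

Original equilibrium: P* = 12, Q* = 161.
New equilibrium: 258 - 9P = 113 + 4P, so 145 = 13P and P' = 145/13; Q' = 258 − 9(145/13) = 2049/13.
Change in quantity: 2049/13 − 161 = -44/13.

ΔQ = -44/13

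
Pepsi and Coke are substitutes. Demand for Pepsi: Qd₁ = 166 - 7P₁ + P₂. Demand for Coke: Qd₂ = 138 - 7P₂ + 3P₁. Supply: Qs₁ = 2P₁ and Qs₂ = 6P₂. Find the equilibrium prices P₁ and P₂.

P₁ = 1148/57, P₂ = 290/19

Market 1: 166 - 7P₁ + P₂ = 2P₁ → 9P₁ - P₂ = 166.
Market 2: 13P₂ - 3P₁ = 138.
Eliminating P₂: 13×(1) + 1×(2) gives 114P₁ = 2296, so P₁ = 1148/57.
Back-substitute into (2): P₂ = (138 + 3×1148/57) / 13 = 290/19.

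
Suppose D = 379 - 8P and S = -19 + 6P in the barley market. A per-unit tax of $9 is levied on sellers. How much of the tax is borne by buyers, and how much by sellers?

Pre-tax equilibrium: P* = 199/7, Q* = 1061/7.
Tax on sellers shifts supply to S = -19 + 6(P − 9) = -73 + 6P.
379 - 8P = -73 + 6P gives buyer price Pb = 226/7; sellers receive Ps = 226/7 − 9 = 163/7.
New quantity: Q = 379 − 8(226/7) = 845/7.
Buyer burden = 226/7 − 199/7 = 27/7; seller burden = 199/7 − 163/7 = 36/7.

Buyers bear 27/7, sellers bear 36/7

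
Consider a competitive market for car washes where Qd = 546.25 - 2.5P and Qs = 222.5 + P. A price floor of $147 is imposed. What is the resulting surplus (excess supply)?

Equilibrium price would be P* = 92.5, so the floor at 147 binds.
At P = 147: Qd = 178.75, Qs = 369.5.
Surplus = 369.5 − 178.75 = 190.75.

Surplus = 190.75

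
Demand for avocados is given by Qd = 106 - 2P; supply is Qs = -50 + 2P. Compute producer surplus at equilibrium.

Producer surplus = 196

Equilibrium: 106 - 2P = -50 + 2P gives P* = 39, Q* = 28.
Supply starts at P = 25 (where Qs = 0).
PS = ½(39 − 25)(28) = 196.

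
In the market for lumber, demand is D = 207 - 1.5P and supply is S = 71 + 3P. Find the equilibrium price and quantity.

P* = 272/9, Q* = 485/3

Set D = S: 207 - 1.5P = 71 + 3P.
136 = 4.5P, so P* = 272/9.
Q* = 207 − 1.5(272/9) = 485/3.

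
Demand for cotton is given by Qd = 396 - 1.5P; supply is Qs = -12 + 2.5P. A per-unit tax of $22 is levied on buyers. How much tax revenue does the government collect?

Tax revenue = 4892.25

Pre-tax equilibrium: P* = 102, Q* = 243.
Tax on buyers shifts demand to Qd = 396 − 1.5(P + 22) = 363 - 1.5P.
363 - 1.5P = -12 + 2.5P gives seller price Ps = 93.75; buyers pay Pb = 93.75 + 22 = 115.75.
New quantity: Q = 396 − 1.5(115.75) = 222.375.
Revenue = 22 × 222.375 = 4892.25.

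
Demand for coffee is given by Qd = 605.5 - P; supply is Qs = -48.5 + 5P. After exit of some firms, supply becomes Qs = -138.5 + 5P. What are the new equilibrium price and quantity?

Original equilibrium: P* = 109, Q* = 496.5.
New equilibrium: 605.5 - P = -138.5 + 5P, so 744 = 6P and P' = 124; Q' = 605.5 − 1(124) = 481.5.

P' = 124, Q' = 481.5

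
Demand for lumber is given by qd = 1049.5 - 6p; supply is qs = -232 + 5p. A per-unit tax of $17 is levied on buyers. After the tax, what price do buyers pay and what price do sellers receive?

Buyers pay 2733/22, sellers receive 2359/22

Pre-tax equilibrium: p* = 116.5, q* = 350.5.
Tax on buyers shifts demand to qd = 1049.5 − 6(p + 17) = 947.5 - 6p.
947.5 - 6p = -232 + 5p gives seller price ps = 2359/22; buyers pay pb = 2359/22 + 17 = 2733/22.
New quantity: q = 1049.5 − 6(2733/22) = 6691/22.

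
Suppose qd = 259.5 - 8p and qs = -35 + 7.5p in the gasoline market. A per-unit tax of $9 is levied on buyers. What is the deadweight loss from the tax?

Deadweight loss = 4860/31

Pre-tax equilibrium: p* = 19, q* = 107.5.
Tax on buyers shifts demand to qd = 259.5 − 8(p + 9) = 187.5 - 8p.
187.5 - 8p = -35 + 7.5p gives seller price ps = 445/31; buyers pay pb = 445/31 + 9 = 724/31.
New quantity: q = 259.5 − 8(724/31) = 4505/62.
DWL = ½ × 9 × (107.5 − 4505/62) = 4860/31.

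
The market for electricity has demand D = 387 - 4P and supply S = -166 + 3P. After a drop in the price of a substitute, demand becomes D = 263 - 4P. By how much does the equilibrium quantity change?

Original equilibrium: P* = 79, Q* = 71.
New equilibrium: 263 - 4P = -166 + 3P, so 429 = 7P and P' = 429/7; Q' = 263 − 4(429/7) = 125/7.
Change in quantity: 125/7 − 71 = -372/7.

ΔQ = -372/7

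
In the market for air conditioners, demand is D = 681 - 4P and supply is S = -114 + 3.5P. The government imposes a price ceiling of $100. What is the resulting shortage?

Equilibrium price would be P* = 106, so the ceiling at 100 binds.
At P = 100: D = 681 − 4(100) = 281, S = -114 + 3.5(100) = 236.
Shortage = 281 − 236 = 45.

Shortage = 45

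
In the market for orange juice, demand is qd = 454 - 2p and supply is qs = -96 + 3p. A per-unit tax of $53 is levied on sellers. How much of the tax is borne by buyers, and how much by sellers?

Pre-tax equilibrium: p* = 110, q* = 234.
Tax on sellers shifts supply to qs = -96 + 3(p − 53) = -255 + 3p.
454 - 2p = -255 + 3p gives buyer price pb = 141.8; sellers receive ps = 141.8 − 53 = 88.8.
New quantity: q = 454 − 2(141.8) = 170.4.
Buyer burden = 141.8 − 110 = 31.8; seller burden = 110 − 88.8 = 21.2.

Buyers bear $31.8, sellers bear $21.2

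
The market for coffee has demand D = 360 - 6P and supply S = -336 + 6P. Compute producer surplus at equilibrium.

Producer surplus = 12

Equilibrium: 360 - 6P = -336 + 6P gives P* = 58, Q* = 12.
Supply starts at P = 56 (where S = 0).
PS = ½(58 − 56)(12) = 12.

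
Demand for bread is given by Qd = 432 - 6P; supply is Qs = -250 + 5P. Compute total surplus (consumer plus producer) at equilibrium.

Equilibrium: 432 - 6P = -250 + 5P gives P* = 62, Q* = 60.
Demand choke price: P = 72; supply starts at P = 50.
CS = ½(72 − 62)(60) = 300; PS = ½(62 − 50)(60) = 360.

Total surplus = 660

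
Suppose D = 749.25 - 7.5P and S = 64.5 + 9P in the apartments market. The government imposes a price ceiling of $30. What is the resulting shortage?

Shortage = 189.75

Equilibrium price would be P* = 41.5, so the ceiling at 30 binds.
At P = 30: D = 749.25 − 7.5(30) = 524.25, S = 64.5 + 9(30) = 334.5.
Shortage = 524.25 − 334.5 = 189.75.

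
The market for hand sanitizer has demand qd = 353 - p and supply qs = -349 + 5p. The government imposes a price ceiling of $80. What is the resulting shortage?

Equilibrium price would be p* = 117, so the ceiling at 80 binds.
At p = 80: qd = 353 − 1(80) = 273, qs = -349 + 5(80) = 51.
Shortage = 273 − 51 = 222.

Shortage = 222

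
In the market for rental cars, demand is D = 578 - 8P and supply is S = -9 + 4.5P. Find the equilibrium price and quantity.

Set D = S: 578 - 8P = -9 + 4.5P.
587 = 12.5P, so P* = 46.96.
Q* = 578 − 8(46.96) = 202.32.

P* = 46.96, Q* = 202.32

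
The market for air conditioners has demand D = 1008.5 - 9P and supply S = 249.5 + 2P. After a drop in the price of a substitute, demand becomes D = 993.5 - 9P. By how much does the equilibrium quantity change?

ΔQ = -30/11

Original equilibrium: P* = 69, Q* = 387.5.
New equilibrium: 993.5 - 9P = 249.5 + 2P, so 744 = 11P and P' = 744/11; Q' = 993.5 − 9(744/11) = 8465/22.
Change in quantity: 8465/22 − 387.5 = -30/11.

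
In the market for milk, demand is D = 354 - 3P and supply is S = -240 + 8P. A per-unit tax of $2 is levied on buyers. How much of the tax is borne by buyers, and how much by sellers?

Pre-tax equilibrium: P* = 54, Q* = 192.
Tax on buyers shifts demand to D = 354 − 3(P + 2) = 348 - 3P.
348 - 3P = -240 + 8P gives seller price Ps = 588/11; buyers pay Pb = 588/11 + 2 = 610/11.
New quantity: Q = 354 − 3(610/11) = 2064/11.
Buyer burden = 610/11 − 54 = 16/11; seller burden = 54 − 588/11 = 6/11.

Buyers bear 16/11, sellers bear 6/11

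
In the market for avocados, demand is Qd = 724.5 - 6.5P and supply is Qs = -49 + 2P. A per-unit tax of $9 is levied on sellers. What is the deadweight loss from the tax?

Pre-tax equilibrium: P* = 91, Q* = 133.
Tax on sellers shifts supply to Qs = -49 + 2(P − 9) = -67 + 2P.
724.5 - 6.5P = -67 + 2P gives buyer price Pb = 1583/17; sellers receive Ps = 1583/17 − 9 = 1430/17.
New quantity: Q = 724.5 − 6.5(1583/17) = 2027/17.
DWL = ½ × 9 × (133 − 2027/17) = 1053/17.

Deadweight loss = 1053/17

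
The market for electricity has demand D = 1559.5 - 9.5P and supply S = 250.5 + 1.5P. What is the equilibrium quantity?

Set D = S: 1559.5 - 9.5P = 250.5 + 1.5P.
1309 = 11P, so P* = 119.
Q* = 1559.5 − 9.5(119) = 429.

Q* = 429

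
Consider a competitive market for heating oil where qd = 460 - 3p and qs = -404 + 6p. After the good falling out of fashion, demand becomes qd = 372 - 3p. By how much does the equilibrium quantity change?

Δq = -176/3

Original equilibrium: p* = 96, q* = 172.
New equilibrium: 372 - 3p = -404 + 6p, so 776 = 9p and p' = 776/9; q' = 372 − 3(776/9) = 340/3.
Change in quantity: 340/3 − 172 = -176/3.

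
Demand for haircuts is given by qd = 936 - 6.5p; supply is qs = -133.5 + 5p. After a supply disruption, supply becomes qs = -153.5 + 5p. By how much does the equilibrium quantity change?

Original equilibrium: p* = 93, q* = 331.5.
New equilibrium: 936 - 6.5p = -153.5 + 5p, so 1089.5 = 11.5p and p' = 2179/23; q' = 936 − 6.5(2179/23) = 14729/46.
Change in quantity: 14729/46 − 331.5 = -260/23.

Δq = -260/23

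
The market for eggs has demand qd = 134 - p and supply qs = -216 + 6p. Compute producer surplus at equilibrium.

Producer surplus = 588

Equilibrium: 134 - p = -216 + 6p gives p* = 50, q* = 84.
Supply starts at p = 36 (where qs = 0).
PS = ½(50 − 36)(84) = 588.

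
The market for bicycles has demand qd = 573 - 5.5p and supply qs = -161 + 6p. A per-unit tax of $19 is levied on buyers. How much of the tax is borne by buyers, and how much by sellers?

Buyers bear 228/23, sellers bear 209/23

Pre-tax equilibrium: p* = 1468/23, q* = 5105/23.
Tax on buyers shifts demand to qd = 573 − 5.5(p + 19) = 468.5 - 5.5p.
468.5 - 5.5p = -161 + 6p gives seller price ps = 1259/23; buyers pay pb = 1259/23 + 19 = 1696/23.
New quantity: q = 573 − 5.5(1696/23) = 3851/23.
Buyer burden = 1696/23 − 1468/23 = 228/23; seller burden = 1468/23 − 1259/23 = 209/23.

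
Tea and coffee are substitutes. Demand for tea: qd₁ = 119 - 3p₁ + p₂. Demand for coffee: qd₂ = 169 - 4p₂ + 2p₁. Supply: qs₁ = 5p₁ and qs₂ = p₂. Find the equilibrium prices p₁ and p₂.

Market 1: 119 - 3p₁ + p₂ = 5p₁ → 8p₁ - p₂ = 119.
Market 2: 5p₂ - 2p₁ = 169.
Eliminating p₂: 5×(1) + 1×(2) gives 38p₁ = 764, so p₁ = 382/19.
Back-substitute into (2): p₂ = (169 + 2×382/19) / 5 = 795/19.

p₁ = 382/19, p₂ = 795/19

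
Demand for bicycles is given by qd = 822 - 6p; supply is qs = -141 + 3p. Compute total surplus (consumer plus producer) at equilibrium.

Equilibrium: 822 - 6p = -141 + 3p gives p* = 107, q* = 180.
Demand choke price: p = 137; supply starts at p = 47.
CS = ½(137 − 107)(180) = 2700; PS = ½(107 − 47)(180) = 5400.

Total surplus = 8100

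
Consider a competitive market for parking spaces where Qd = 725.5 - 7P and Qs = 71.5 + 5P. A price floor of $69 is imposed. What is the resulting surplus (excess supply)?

Surplus = 174

Equilibrium price would be P* = 54.5, so the floor at 69 binds.
At P = 69: Qd = 242.5, Qs = 416.5.
Surplus = 416.5 − 242.5 = 174.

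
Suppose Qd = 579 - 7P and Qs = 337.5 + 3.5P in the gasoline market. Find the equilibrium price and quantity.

Set Qd = Qs: 579 - 7P = 337.5 + 3.5P.
241.5 = 10.5P, so P* = 23.
Q* = 579 − 7(23) = 418.

P* = 23, Q* = 418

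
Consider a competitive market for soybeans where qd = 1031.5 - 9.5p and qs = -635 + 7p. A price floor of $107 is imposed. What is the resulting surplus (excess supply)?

Equilibrium price would be p* = 101, so the floor at 107 binds.
At p = 107: qd = 15, qs = 114.
Surplus = 114 − 15 = 99.

Surplus = 99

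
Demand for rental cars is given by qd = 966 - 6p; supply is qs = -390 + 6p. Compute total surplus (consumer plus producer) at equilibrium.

Equilibrium: 966 - 6p = -390 + 6p gives p* = 113, q* = 288.
Demand choke price: p = 161; supply starts at p = 65.
CS = ½(161 − 113)(288) = 6912; PS = ½(113 − 65)(288) = 6912.

Total surplus = 13824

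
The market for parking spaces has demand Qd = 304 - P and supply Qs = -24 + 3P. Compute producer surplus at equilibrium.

Equilibrium: 304 - P = -24 + 3P gives P* = 82, Q* = 222.
Supply starts at P = 8 (where Qs = 0).
PS = ½(82 − 8)(222) = 8214.

Producer surplus = 8214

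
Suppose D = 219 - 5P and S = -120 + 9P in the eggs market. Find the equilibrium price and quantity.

Set D = S: 219 - 5P = -120 + 9P.
339 = 14P, so P* = 339/14.
Q* = 219 − 5(339/14) = 1371/14.

P* = 339/14, Q* = 1371/14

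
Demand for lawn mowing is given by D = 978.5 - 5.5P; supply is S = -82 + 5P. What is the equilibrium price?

Set D = S: 978.5 - 5.5P = -82 + 5P.
1060.5 = 10.5P, so P* = 101.
Q* = 978.5 − 5.5(101) = 423.

P* = 101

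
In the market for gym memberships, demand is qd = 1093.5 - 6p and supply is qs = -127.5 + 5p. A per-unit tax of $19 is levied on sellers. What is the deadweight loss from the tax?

Pre-tax equilibrium: p* = 111, q* = 427.5.
Tax on sellers shifts supply to qs = -127.5 + 5(p − 19) = -222.5 + 5p.
1093.5 - 6p = -222.5 + 5p gives buyer price pb = 1316/11; sellers receive ps = 1316/11 − 19 = 1107/11.
New quantity: q = 1093.5 − 6(1316/11) = 8265/22.
DWL = ½ × 19 × (427.5 − 8265/22) = 5415/11.

Deadweight loss = 5415/11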